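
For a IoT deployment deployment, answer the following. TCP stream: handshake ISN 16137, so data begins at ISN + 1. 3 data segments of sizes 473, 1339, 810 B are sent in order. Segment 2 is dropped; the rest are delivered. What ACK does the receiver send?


SYN uses sequence number 16137; first data byte = ISN + 1 = 16138.
Segment 1: SEQ = 16138, len = 473 B, covers [16138, 16610]
Segment 2: SEQ = 16611, len = 1339 B, covers [16611, 17949] [LOST]
Segment 3: SEQ = 17950, len = 810 B, covers [17950, 18759]
In-order data received: bytes [16138, 16610] (segments 1..1).
Segment 2 missing -> gap begins at byte 16611; later segments buffered out of order.
Cumulative ACK = next expected in-order byte = 16138 + 473 = 16611

16611


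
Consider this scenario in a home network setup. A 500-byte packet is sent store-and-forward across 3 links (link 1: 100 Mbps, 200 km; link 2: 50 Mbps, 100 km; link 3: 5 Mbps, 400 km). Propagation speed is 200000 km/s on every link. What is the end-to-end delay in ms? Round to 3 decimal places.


Packet = 500 bytes = 4000 bits. Store-and-forward: sum (t_trans + t_prop) per link.
Link 1: t_trans = 4000/(100*10^6) s = 0.0400 ms; t_prop = 200/200000 s = 1.0000 ms; subtotal = 1.0400 ms
Link 2: t_trans = 4000/(50*10^6) s = 0.0800 ms; t_prop = 100/200000 s = 0.5000 ms; subtotal = 0.5800 ms
Link 3: t_trans = 4000/(5*10^6) s = 0.8000 ms; t_prop = 400/200000 s = 2.0000 ms; subtotal = 2.8000 ms
End-to-end = 1.0400 + 0.5800 + 2.8000 = 4.4200 ms -> 4.420 ms (3 dp)

4.420


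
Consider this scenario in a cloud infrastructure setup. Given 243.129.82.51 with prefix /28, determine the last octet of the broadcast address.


Given: IP = 243.129.82.51, prefix = /28
Host bits = 32 - 28 = 4
Network last octet = 51 AND mask = 48
Host part size = 2^4 - 1 = 15
Broadcast last octet = 48 OR 15 = 63

63


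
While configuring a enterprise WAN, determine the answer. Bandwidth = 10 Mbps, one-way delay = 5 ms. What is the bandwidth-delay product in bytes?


Given: bandwidth = 10 Mbps, delay = 5 ms
BDP in bits = 10 * 10^6 * 5 / 1000
BDP in bits = 50000
BDP in bytes = 50000 / 8 = 6250

6250


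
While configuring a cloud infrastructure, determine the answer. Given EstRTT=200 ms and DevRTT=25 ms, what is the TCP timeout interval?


Given: EstRTT = 200 ms, DevRTT = 25 ms
Timeout = EstRTT + 4 * DevRTT
4 * DevRTT = 4 * 25 = 100
Timeout = 200 + 100 = 300 ms

300


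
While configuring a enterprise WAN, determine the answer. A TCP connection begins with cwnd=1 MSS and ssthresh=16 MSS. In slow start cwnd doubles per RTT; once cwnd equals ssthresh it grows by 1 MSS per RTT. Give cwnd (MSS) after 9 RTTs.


RTT 0: cwnd = 1 MSS (initial)
RTT 1: cwnd = 2 MSS (slow start, doubled)
RTT 2: cwnd = 4 MSS (slow start, doubled)
RTT 3: cwnd = 8 MSS (slow start, doubled)
RTT 4: cwnd = 16 MSS (slow start, doubled)
RTT 5: cwnd = 17 MSS (congestion avoidance, +1)
RTT 6: cwnd = 18 MSS (congestion avoidance, +1)
RTT 7: cwnd = 19 MSS (congestion avoidance, +1)
RTT 8: cwnd = 20 MSS (congestion avoidance, +1)
RTT 9: cwnd = 21 MSS (congestion avoidance, +1)

21


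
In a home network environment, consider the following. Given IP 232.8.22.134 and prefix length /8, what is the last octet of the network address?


Given: IP = 232.8.22.134, prefix = /8
Subnet mask = 255.0.0.0
Last octet of IP: 134
Last octet of mask: 0
Network last octet = 134 AND 0 = 0

0


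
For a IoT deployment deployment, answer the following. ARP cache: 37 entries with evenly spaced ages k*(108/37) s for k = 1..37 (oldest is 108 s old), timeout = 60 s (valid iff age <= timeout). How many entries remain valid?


Ages are k * 108/37 s for k = 1..37 (spacing = 2.9189 s).
Entry k is valid iff k * 108/37 <= 60 iff k <= 37 * 60 / 108 = 20.5556
n_valid = floor(20.5556) = 20
(n_stale = 37 - 20 = 17)

20


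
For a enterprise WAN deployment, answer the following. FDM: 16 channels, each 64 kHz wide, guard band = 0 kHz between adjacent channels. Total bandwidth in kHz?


Given: 16 channels, 64 kHz each, guard = 0 kHz
Channel bandwidth = 16 * 64 = 1024 kHz
Guard bands = 15 gaps * 0 kHz = 0 kHz
Total = 1024 + 0 = 1024 kHz

1024


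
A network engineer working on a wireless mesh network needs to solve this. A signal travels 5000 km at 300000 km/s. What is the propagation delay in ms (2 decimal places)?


Given: distance = 5000 km, speed = 300000 km/s
Delay = distance / speed = 5000 / 300000 seconds
Delay in ms = 5000 * 1000 / 300000
Delay = 16.6667 ms
Rounded to 2 dp = 16.67 ms

16.67


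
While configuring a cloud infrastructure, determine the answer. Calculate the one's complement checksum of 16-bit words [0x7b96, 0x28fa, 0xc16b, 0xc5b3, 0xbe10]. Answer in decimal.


Given words: [0x7b96, 0x28fa, 0xc16b, 0xc5b3, 0xbe10]
Step 1: Sum all words
Raw sum = 31638 + 10490 + 49515 + 50611 + 48656 = 190910
Step 2: Fold carry: (59838 + 2) = 59840
One's complement = ~59840 & 0xFFFF = 5695

5695


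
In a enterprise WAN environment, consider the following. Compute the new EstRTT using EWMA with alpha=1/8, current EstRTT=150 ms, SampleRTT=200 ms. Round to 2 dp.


Given: EstRTT = 150 ms, SampleRTT = 200 ms, alpha = 1/8
New EstRTT = (1 - alpha) * EstRTT + alpha * SampleRTT
(7/8) * 150 = 131.25
(1/8) * 200 = 25
New EstRTT = 131.25 + 25 = 156.25 ms -> 156.25 ms (2 dp)

156.25


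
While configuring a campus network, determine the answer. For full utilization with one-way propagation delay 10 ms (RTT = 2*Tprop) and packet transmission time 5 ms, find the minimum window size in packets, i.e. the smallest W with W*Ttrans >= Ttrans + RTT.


Given: Ttrans = 5 ms, RTT = 20 ms (= 2 * Tprop, Tprop = 10 ms)
Time until first ACK returns = Ttrans + RTT = 5 + 20 = 25 ms
Need W * Ttrans >= Ttrans + RTT  ->  W >= (Ttrans + RTT) / Ttrans
(Ttrans + RTT) / Ttrans = 25 / 5 = 5
W_min = ceil(5) = 5

5


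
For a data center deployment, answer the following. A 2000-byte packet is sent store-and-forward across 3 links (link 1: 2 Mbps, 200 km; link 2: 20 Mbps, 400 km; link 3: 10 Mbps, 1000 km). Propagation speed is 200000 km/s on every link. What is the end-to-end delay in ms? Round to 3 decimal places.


Packet = 2000 bytes = 16000 bits. Store-and-forward: sum (t_trans + t_prop) per link.
Link 1: t_trans = 16000/(2*10^6) s = 8.0000 ms; t_prop = 200/200000 s = 1.0000 ms; subtotal = 9.0000 ms
Link 2: t_trans = 16000/(20*10^6) s = 0.8000 ms; t_prop = 400/200000 s = 2.0000 ms; subtotal = 2.8000 ms
Link 3: t_trans = 16000/(10*10^6) s = 1.6000 ms; t_prop = 1000/200000 s = 5.0000 ms; subtotal = 6.6000 ms
End-to-end = 9.0000 + 2.8000 + 6.6000 = 18.4000 ms -> 18.400 ms (3 dp)

18.400


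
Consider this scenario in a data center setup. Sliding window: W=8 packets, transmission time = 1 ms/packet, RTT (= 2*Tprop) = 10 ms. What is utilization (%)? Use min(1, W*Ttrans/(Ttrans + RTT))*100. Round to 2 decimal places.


Given: W = 8, Ttrans = 1 ms, RTT = 10 ms (= 2 * Tprop, Tprop = 5 ms)
Cycle time = Ttrans + RTT = 1 + 10 = 11 ms (first packet sent until its ACK returns)
W * Ttrans = 8 * 1 = 8 ms of sending per cycle
W * Ttrans / (Ttrans + RTT) = 8 / 11 = 0.727273
U = min(1, 0.727273) = 0.727273
U% = 72.73%

72.73


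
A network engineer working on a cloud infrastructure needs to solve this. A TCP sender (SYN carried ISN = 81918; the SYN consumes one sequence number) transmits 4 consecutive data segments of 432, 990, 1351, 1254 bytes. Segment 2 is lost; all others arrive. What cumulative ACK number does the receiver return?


SYN uses sequence number 81918; first data byte = ISN + 1 = 81919.
Segment 1: SEQ = 81919, len = 432 B, covers [81919, 82350]
Segment 2: SEQ = 82351, len = 990 B, covers [82351, 83340] [LOST]
Segment 3: SEQ = 83341, len = 1351 B, covers [83341, 84691]
Segment 4: SEQ = 84692, len = 1254 B, covers [84692, 85945]
In-order data received: bytes [81919, 82350] (segments 1..1).
Segment 2 missing -> gap begins at byte 82351; later segments buffered out of order.
Cumulative ACK = next expected in-order byte = 81919 + 432 = 82351

82351


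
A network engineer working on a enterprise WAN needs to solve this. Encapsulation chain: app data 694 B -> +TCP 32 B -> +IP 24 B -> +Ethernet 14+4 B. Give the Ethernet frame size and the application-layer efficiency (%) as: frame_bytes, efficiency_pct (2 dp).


TCP segment = 694 + 32 = 726 B
IP packet = 726 + 24 = 750 B
Ethernet frame = 750 + 14 + 4 = 768 B
Efficiency = app / frame = 694 / 768 = 0.903646 = 90.3646% -> 90.36% (2 dp)

768, 90.36


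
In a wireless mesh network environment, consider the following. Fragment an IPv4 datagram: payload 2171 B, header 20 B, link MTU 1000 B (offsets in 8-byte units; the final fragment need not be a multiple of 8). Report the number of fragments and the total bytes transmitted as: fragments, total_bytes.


Max data per non-final fragment = floor((MTU - header)/8)*8 = floor((1000 - 20)/8)*8 = floor(980/8)*8 = 976 B
Final fragment needs no 8-byte alignment: it can carry up to MTU - header = 980 B
Non-final fragments needed = ceil((payload - 980) / 976) = ceil(1191/976) = ceil(1.2203) = 2
Number of fragments = 2 + 1 = 3
Fragment sizes (data): 2 * 976 B + 219 B (last, 219 <= 980 OK)
Total bytes sent = payload + n_frags * header = 2171 + 3*20 = 2171 + 60 = 2231 B

3, 2231


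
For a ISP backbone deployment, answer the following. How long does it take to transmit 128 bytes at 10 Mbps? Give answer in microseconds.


Given: packet = 128 bytes, bandwidth = 10 Mbps
Packet in bits = 128 * 8 = 1024 bits
Bandwidth = 10 * 10^6 = 10000000 bps
Time = 1024 / 10000000 seconds
Time in us = 1024 * 10^6 / 10000000 = 102.4

102.4


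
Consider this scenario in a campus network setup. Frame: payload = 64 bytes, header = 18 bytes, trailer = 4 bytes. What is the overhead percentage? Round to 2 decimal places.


Given: payload = 64 B, header = 18 B, trailer = 4 B
Overhead bytes = header + trailer = 18 + 4 = 22
Total frame = payload + overhead = 64 + 22 = 86
Overhead % = 22 / 86 * 100 = 25.5814% -> 25.58% (2 dp)

25.58


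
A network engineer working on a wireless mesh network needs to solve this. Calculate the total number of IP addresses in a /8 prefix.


Given: CIDR prefix /8
Host bits = 32 - 8 = 24
Total addresses = 2^24 = 16777216

16777216


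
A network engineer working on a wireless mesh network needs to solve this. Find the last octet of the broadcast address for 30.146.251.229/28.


Given: IP = 30.146.251.229, prefix = /28
Host bits = 32 - 28 = 4
Network last octet = 229 AND mask = 224
Host part size = 2^4 - 1 = 15
Broadcast last octet = 224 OR 15 = 239

239


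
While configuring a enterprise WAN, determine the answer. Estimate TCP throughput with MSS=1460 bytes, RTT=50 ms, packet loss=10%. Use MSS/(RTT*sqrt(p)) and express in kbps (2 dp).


Given: MSS = 1460 bytes, RTT = 50 ms, loss = 10%
RTT in seconds = 50 / 1000 = 0.05
Loss rate = 10% = 0.1
sqrt(loss) = sqrt(0.1) = 0.316227766017
Throughput (bytes/s) = 1460 / (0.05 * 0.316227766017) = 92338.5077
Throughput (kbps) = 92338.5077 * 8 / 1000 = 738.708061 -> 738.71 kbps (2 dp)

738.71


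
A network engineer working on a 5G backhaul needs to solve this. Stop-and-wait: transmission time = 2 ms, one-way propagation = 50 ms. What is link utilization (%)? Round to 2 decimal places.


Given: Ttrans = 2 ms, Tprop = 50 ms
RTT = 2 * Tprop = 2 * 50 = 100 ms
U = Ttrans / (Ttrans + RTT)
U = 2 / (2 + 100)
U = 2 / 102 = 0.019608
U% = 1.96%

1.96


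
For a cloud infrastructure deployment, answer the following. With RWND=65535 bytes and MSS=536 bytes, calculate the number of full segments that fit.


Given: RWND = 65535 bytes, MSS = 536 bytes
Full segments = floor(RWND / MSS)
Full segments = floor(65535 / 536)
Full segments = floor(122.2668) = 122

122


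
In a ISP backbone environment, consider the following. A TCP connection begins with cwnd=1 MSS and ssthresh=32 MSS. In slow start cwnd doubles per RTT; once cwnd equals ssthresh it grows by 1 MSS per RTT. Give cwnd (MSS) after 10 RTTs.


RTT 0: cwnd = 1 MSS (initial)
RTT 1: cwnd = 2 MSS (slow start, doubled)
RTT 2: cwnd = 4 MSS (slow start, doubled)
RTT 3: cwnd = 8 MSS (slow start, doubled)
RTT 4: cwnd = 16 MSS (slow start, doubled)
RTT 5: cwnd = 32 MSS (slow start, doubled)
RTT 6: cwnd = 33 MSS (congestion avoidance, +1)
RTT 7: cwnd = 34 MSS (congestion avoidance, +1)
RTT 8: cwnd = 35 MSS (congestion avoidance, +1)
RTT 9: cwnd = 36 MSS (congestion avoidance, +1)
RTT 10: cwnd = 37 MSS (congestion avoidance, +1)

37


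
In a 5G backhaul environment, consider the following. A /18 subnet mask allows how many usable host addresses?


Given: subnet mask /18
Host bits = 32 - 18 = 14
Total addresses = 2^14 = 16384
Usable hosts = 16384 - 2 (network + broadcast) = 16382

16382


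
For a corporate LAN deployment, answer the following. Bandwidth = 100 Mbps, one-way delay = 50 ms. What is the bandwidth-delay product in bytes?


Given: bandwidth = 100 Mbps, delay = 50 ms
BDP in bits = 100 * 10^6 * 50 / 1000
BDP in bits = 5000000
BDP in bytes = 5000000 / 8 = 625000

625000


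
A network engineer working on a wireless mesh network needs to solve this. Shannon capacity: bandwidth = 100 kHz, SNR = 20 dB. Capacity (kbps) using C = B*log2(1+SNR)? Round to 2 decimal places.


Given: B = 100 kHz, SNR = 20 dB
SNR linear = 10^(20/10) = 100
1 + SNR = 101
log2(101) = 6.6582114828
C = 100 * 1000 * 6.6582114828 = 665821.1483 bps
C = 665.821148 kbps -> 665.82 kbps (2 dp)

665.82


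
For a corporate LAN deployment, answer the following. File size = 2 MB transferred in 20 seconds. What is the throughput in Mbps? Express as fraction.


Given: file = 2 MB, time = 20 s
File in Mb = 2 * 8 = 16 Mb
Throughput = 16 / 20 Mbps
Throughput = 4/5 Mbps

4/5


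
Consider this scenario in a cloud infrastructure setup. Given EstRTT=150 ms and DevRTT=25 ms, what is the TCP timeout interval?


Given: EstRTT = 150 ms, DevRTT = 25 ms
Timeout = EstRTT + 4 * DevRTT
4 * DevRTT = 4 * 25 = 100
Timeout = 150 + 100 = 250 ms

250


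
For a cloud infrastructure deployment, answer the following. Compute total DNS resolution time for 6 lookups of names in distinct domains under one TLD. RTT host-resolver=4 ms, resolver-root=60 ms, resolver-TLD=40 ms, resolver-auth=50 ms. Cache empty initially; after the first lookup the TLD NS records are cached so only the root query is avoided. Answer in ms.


Lookup 1 (cold cache): local + root + TLD + auth = 4 + 60 + 40 + 50 = 154 ms
Lookups 2..6 (TLD NS cached -> skip root; new domain -> still ask TLD and auth): local + TLD + auth = 4 + 40 + 50 = 94 ms each
Remaining 5 lookups: 5 * 94 = 470 ms
Total = 154 + 470 = 624 ms

624


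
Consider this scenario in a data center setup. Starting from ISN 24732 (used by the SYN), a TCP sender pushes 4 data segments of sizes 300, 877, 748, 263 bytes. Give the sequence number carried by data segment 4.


The SYN occupies sequence number ISN = 24732, so the first data byte is ISN + 1 = 24733.
SEQ of data segment i = (ISN + 1) + sum of payload sizes of segments 1..i-1.
Segment 1: SEQ = 24733, payload = 300 bytes
Segment 2: SEQ = 25033, payload = 877 bytes
Segment 3: SEQ = 25910, payload = 748 bytes
Segment 4: SEQ = 26658, payload = 263 bytes
SEQ of segment 4 = 24733 + 300 + 877 + 748 = 26658

26658


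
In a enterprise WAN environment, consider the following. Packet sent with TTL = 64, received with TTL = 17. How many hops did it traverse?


Given: initial TTL = 64, received TTL = 17
Hops = initial TTL - received TTL
Hops = 64 - 17 = 47

47


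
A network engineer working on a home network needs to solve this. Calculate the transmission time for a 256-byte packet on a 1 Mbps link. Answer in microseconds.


Given: packet = 256 bytes, bandwidth = 1 Mbps
Packet in bits = 256 * 8 = 2048 bits
Bandwidth = 1 * 10^6 = 1000000 bps
Time = 2048 / 1000000 seconds
Time in us = 2048 * 10^6 / 1000000 = 2048

2048


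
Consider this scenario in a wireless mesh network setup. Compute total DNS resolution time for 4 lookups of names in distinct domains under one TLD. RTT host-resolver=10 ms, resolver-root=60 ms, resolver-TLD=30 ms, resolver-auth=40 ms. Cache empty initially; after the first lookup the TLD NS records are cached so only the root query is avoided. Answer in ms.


Lookup 1 (cold cache): local + root + TLD + auth = 10 + 60 + 30 + 40 = 140 ms
Lookups 2..4 (TLD NS cached -> skip root; new domain -> still ask TLD and auth): local + TLD + auth = 10 + 30 + 40 = 80 ms each
Remaining 3 lookups: 3 * 80 = 240 ms
Total = 140 + 240 = 380 ms

380


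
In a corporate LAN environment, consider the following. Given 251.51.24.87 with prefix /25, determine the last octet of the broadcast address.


Given: IP = 251.51.24.87, prefix = /25
Host bits = 32 - 25 = 7
Network last octet = 87 AND mask = 0
Host part size = 2^7 - 1 = 127
Broadcast last octet = 0 OR 127 = 127

127


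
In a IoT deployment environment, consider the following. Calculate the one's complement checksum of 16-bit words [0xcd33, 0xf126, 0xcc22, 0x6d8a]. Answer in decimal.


Given words: [0xcd33, 0xf126, 0xcc22, 0x6d8a]
Step 1: Sum all words
Raw sum = 52531 + 61734 + 52258 + 28042 = 194565
Step 2: Fold carry: (63493 + 2) = 63495
One's complement = ~63495 & 0xFFFF = 2040

2040


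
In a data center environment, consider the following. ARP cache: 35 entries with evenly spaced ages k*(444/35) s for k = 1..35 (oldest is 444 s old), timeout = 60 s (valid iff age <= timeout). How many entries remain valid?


Ages are k * 444/35 s for k = 1..35 (spacing = 12.6857 s).
Entry k is valid iff k * 444/35 <= 60 iff k <= 35 * 60 / 444 = 4.7297
n_valid = floor(4.7297) = 4
(n_stale = 35 - 4 = 31)

4


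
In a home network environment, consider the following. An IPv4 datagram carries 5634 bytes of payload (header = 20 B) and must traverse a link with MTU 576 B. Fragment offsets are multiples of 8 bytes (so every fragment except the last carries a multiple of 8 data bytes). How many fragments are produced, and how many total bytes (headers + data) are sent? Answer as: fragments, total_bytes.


Max data per non-final fragment = floor((MTU - header)/8)*8 = floor((576 - 20)/8)*8 = floor(556/8)*8 = 552 B
Final fragment needs no 8-byte alignment: it can carry up to MTU - header = 556 B
Non-final fragments needed = ceil((payload - 556) / 552) = ceil(5078/552) = ceil(9.1993) = 10
Number of fragments = 10 + 1 = 11
Fragment sizes (data): 10 * 552 B + 114 B (last, 114 <= 556 OK)
Total bytes sent = payload + n_frags * header = 5634 + 11*20 = 5634 + 220 = 5854 B

11, 5854


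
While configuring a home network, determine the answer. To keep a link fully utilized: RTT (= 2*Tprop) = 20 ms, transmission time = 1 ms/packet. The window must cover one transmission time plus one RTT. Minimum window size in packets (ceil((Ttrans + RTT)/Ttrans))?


Given: Ttrans = 1 ms, RTT = 20 ms (= 2 * Tprop, Tprop = 10 ms)
Time until first ACK returns = Ttrans + RTT = 1 + 20 = 21 ms
Need W * Ttrans >= Ttrans + RTT  ->  W >= (Ttrans + RTT) / Ttrans
(Ttrans + RTT) / Ttrans = 21 / 1 = 21
W_min = ceil(21) = 21

21


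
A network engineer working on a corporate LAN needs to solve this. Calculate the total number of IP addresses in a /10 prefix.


Given: CIDR prefix /10
Host bits = 32 - 10 = 22
Total addresses = 2^22 = 4194304

4194304


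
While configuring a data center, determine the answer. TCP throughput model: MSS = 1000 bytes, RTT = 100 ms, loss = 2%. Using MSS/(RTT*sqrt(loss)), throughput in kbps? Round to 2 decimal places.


Given: MSS = 1000 bytes, RTT = 100 ms, loss = 2%
RTT in seconds = 100 / 1000 = 0.1
Loss rate = 2% = 0.02
sqrt(loss) = sqrt(0.02) = 0.141421356237
Throughput (bytes/s) = 1000 / (0.1 * 0.141421356237) = 70710.6781
Throughput (kbps) = 70710.6781 * 8 / 1000 = 565.685425 -> 565.69 kbps (2 dp)

565.69


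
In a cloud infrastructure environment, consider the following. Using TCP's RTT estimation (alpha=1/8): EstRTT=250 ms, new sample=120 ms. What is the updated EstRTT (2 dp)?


Given: EstRTT = 250 ms, SampleRTT = 120 ms, alpha = 1/8
New EstRTT = (1 - alpha) * EstRTT + alpha * SampleRTT
(7/8) * 250 = 218.75
(1/8) * 120 = 15
New EstRTT = 218.75 + 15 = 233.75 ms -> 233.75 ms (2 dp)

233.75


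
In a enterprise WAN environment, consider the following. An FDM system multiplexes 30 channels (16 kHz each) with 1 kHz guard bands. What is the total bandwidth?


Given: 30 channels, 16 kHz each, guard = 1 kHz
Channel bandwidth = 30 * 16 = 480 kHz
Guard bands = 29 gaps * 1 kHz = 29 kHz
Total = 480 + 29 = 509 kHz

509


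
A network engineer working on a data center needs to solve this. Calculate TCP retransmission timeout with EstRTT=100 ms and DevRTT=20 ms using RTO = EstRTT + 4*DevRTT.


Given: EstRTT = 100 ms, DevRTT = 20 ms
Timeout = EstRTT + 4 * DevRTT
4 * DevRTT = 4 * 20 = 80
Timeout = 100 + 80 = 180 ms

180


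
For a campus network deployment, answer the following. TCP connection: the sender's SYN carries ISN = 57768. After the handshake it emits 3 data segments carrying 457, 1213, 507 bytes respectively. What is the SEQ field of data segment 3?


The SYN occupies sequence number ISN = 57768, so the first data byte is ISN + 1 = 57769.
SEQ of data segment i = (ISN + 1) + sum of payload sizes of segments 1..i-1.
Segment 1: SEQ = 57769, payload = 457 bytes
Segment 2: SEQ = 58226, payload = 1213 bytes
Segment 3: SEQ = 59439, payload = 507 bytes
SEQ of segment 3 = 57769 + 457 + 1213 = 59439

59439


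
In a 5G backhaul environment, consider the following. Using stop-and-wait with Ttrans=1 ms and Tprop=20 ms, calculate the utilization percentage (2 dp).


Given: Ttrans = 1 ms, Tprop = 20 ms
RTT = 2 * Tprop = 2 * 20 = 40 ms
U = Ttrans / (Ttrans + RTT)
U = 1 / (1 + 40)
U = 1 / 41 = 0.02439
U% = 2.44%

2.44


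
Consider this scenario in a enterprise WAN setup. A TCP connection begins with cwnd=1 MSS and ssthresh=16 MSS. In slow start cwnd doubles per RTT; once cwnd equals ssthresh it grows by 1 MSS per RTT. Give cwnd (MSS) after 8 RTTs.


RTT 0: cwnd = 1 MSS (initial)
RTT 1: cwnd = 2 MSS (slow start, doubled)
RTT 2: cwnd = 4 MSS (slow start, doubled)
RTT 3: cwnd = 8 MSS (slow start, doubled)
RTT 4: cwnd = 16 MSS (slow start, doubled)
RTT 5: cwnd = 17 MSS (congestion avoidance, +1)
RTT 6: cwnd = 18 MSS (congestion avoidance, +1)
RTT 7: cwnd = 19 MSS (congestion avoidance, +1)
RTT 8: cwnd = 20 MSS (congestion avoidance, +1)

20


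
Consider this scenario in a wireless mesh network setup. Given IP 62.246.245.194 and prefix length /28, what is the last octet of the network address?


Given: IP = 62.246.245.194, prefix = /28
Subnet mask = 255.255.255.240
Last octet of IP: 194
Last octet of mask: 240
Network last octet = 194 AND 240 = 192

192


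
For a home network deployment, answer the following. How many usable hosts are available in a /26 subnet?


Given: subnet mask /26
Host bits = 32 - 26 = 6
Total addresses = 2^6 = 64
Usable hosts = 64 - 2 (network + broadcast) = 62

62


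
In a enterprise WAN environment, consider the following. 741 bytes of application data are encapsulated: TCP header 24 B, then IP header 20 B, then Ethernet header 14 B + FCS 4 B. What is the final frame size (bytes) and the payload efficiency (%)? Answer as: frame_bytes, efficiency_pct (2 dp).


TCP segment = 741 + 24 = 765 B
IP packet = 765 + 20 = 785 B
Ethernet frame = 785 + 14 + 4 = 803 B
Efficiency = app / frame = 741 / 803 = 0.922790 = 92.2790% -> 92.28% (2 dp)

803, 92.28


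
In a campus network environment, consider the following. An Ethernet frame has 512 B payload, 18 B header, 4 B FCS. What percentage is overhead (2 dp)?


Given: payload = 512 B, header = 18 B, trailer = 4 B
Overhead bytes = header + trailer = 18 + 4 = 22
Total frame = payload + overhead = 512 + 22 = 534
Overhead % = 22 / 534 * 100 = 4.1199% -> 4.12% (2 dp)

4.12


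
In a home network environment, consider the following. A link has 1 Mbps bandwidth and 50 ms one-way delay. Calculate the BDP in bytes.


Given: bandwidth = 1 Mbps, delay = 50 ms
BDP in bits = 1 * 10^6 * 50 / 1000
BDP in bits = 50000
BDP in bytes = 50000 / 8 = 6250

6250


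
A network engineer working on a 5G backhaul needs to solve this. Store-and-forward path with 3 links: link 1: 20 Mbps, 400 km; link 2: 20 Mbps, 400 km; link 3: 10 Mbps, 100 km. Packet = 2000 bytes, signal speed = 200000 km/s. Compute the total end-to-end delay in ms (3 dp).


Packet = 2000 bytes = 16000 bits. Store-and-forward: sum (t_trans + t_prop) per link.
Link 1: t_trans = 16000/(20*10^6) s = 0.8000 ms; t_prop = 400/200000 s = 2.0000 ms; subtotal = 2.8000 ms
Link 2: t_trans = 16000/(20*10^6) s = 0.8000 ms; t_prop = 400/200000 s = 2.0000 ms; subtotal = 2.8000 ms
Link 3: t_trans = 16000/(10*10^6) s = 1.6000 ms; t_prop = 100/200000 s = 0.5000 ms; subtotal = 2.1000 ms
End-to-end = 2.8000 + 2.8000 + 2.1000 = 7.7000 ms -> 7.700 ms (3 dp)

7.700


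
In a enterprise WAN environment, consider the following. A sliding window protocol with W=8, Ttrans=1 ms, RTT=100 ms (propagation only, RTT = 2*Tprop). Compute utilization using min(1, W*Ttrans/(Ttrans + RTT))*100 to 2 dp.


Given: W = 8, Ttrans = 1 ms, RTT = 100 ms (= 2 * Tprop, Tprop = 50 ms)
Cycle time = Ttrans + RTT = 1 + 100 = 101 ms (first packet sent until its ACK returns)
W * Ttrans = 8 * 1 = 8 ms of sending per cycle
W * Ttrans / (Ttrans + RTT) = 8 / 101 = 0.079208
U = min(1, 0.079208) = 0.079208
U% = 7.92%

7.92


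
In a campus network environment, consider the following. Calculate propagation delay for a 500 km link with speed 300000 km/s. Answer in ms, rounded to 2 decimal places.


Given: distance = 500 km, speed = 300000 km/s
Delay = distance / speed = 500 / 300000 seconds
Delay in ms = 500 * 1000 / 300000
Delay = 1.6667 ms
Rounded to 2 dp = 1.67 ms

1.67


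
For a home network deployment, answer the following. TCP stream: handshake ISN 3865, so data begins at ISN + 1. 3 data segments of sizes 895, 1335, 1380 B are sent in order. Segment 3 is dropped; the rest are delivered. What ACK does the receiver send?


SYN uses sequence number 3865; first data byte = ISN + 1 = 3866.
Segment 1: SEQ = 3866, len = 895 B, covers [3866, 4760]
Segment 2: SEQ = 4761, len = 1335 B, covers [4761, 6095]
Segment 3: SEQ = 6096, len = 1380 B, covers [6096, 7475] [LOST]
In-order data received: bytes [3866, 6095] (segments 1..2).
Segment 3 missing -> gap begins at byte 6096.
Cumulative ACK = next expected in-order byte = 3866 + 895 + 1335 = 6096

6096


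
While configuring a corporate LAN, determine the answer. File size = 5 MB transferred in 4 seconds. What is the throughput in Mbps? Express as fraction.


Given: file = 5 MB, time = 4 s
File in Mb = 5 * 8 = 40 Mb
Throughput = 40 / 4 Mbps
Throughput = 10 Mbps

10


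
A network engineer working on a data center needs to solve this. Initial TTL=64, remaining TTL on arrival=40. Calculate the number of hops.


Given: initial TTL = 64, received TTL = 40
Hops = initial TTL - received TTL
Hops = 64 - 40 = 24

24


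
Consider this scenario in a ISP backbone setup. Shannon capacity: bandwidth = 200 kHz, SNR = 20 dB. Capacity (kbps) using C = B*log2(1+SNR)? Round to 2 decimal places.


Given: B = 200 kHz, SNR = 20 dB
SNR linear = 10^(20/10) = 100
1 + SNR = 101
log2(101) = 6.6582114828
C = 200 * 1000 * 6.6582114828 = 1331642.2966 bps
C = 1331.642297 kbps -> 1331.64 kbps (2 dp)

1331.64


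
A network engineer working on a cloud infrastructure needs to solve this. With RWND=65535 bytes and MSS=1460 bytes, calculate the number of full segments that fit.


Given: RWND = 65535 bytes, MSS = 1460 bytes
Full segments = floor(RWND / MSS)
Full segments = floor(65535 / 1460)
Full segments = floor(44.887) = 44

44


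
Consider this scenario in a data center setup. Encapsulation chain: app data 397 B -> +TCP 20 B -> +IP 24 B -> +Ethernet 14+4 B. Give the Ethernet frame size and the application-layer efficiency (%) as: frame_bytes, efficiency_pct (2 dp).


TCP segment = 397 + 20 = 417 B
IP packet = 417 + 24 = 441 B
Ethernet frame = 441 + 14 + 4 = 459 B
Efficiency = app / frame = 397 / 459 = 0.864924 = 86.4924% -> 86.49% (2 dp)

459, 86.49


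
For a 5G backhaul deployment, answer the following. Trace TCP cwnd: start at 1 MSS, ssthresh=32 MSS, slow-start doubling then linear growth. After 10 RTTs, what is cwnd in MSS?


RTT 0: cwnd = 1 MSS (initial)
RTT 1: cwnd = 2 MSS (slow start, doubled)
RTT 2: cwnd = 4 MSS (slow start, doubled)
RTT 3: cwnd = 8 MSS (slow start, doubled)
RTT 4: cwnd = 16 MSS (slow start, doubled)
RTT 5: cwnd = 32 MSS (slow start, doubled)
RTT 6: cwnd = 33 MSS (congestion avoidance, +1)
RTT 7: cwnd = 34 MSS (congestion avoidance, +1)
RTT 8: cwnd = 35 MSS (congestion avoidance, +1)
RTT 9: cwnd = 36 MSS (congestion avoidance, +1)
RTT 10: cwnd = 37 MSS (congestion avoidance, +1)

37


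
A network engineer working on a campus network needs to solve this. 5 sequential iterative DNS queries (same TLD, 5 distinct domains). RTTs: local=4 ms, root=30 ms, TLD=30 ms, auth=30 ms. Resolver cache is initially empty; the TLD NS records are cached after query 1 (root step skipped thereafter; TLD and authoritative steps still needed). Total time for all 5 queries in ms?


Lookup 1 (cold cache): local + root + TLD + auth = 4 + 30 + 30 + 30 = 94 ms
Lookups 2..5 (TLD NS cached -> skip root; new domain -> still ask TLD and auth): local + TLD + auth = 4 + 30 + 30 = 64 ms each
Remaining 4 lookups: 4 * 64 = 256 ms
Total = 94 + 256 = 350 ms

350


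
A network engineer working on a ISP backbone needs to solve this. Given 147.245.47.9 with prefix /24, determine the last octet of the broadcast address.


Given: IP = 147.245.47.9, prefix = /24
Host bits = 32 - 24 = 8
Network last octet = 9 AND mask = 0
Host part size = 2^8 - 1 = 255
Broadcast last octet = 0 OR 255 = 255

255


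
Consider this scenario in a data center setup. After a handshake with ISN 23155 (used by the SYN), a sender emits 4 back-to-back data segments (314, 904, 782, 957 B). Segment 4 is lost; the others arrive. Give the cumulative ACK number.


SYN uses sequence number 23155; first data byte = ISN + 1 = 23156.
Segment 1: SEQ = 23156, len = 314 B, covers [23156, 23469]
Segment 2: SEQ = 23470, len = 904 B, covers [23470, 24373]
Segment 3: SEQ = 24374, len = 782 B, covers [24374, 25155]
Segment 4: SEQ = 25156, len = 957 B, covers [25156, 26112] [LOST]
In-order data received: bytes [23156, 25155] (segments 1..3).
Segment 4 missing -> gap begins at byte 25156.
Cumulative ACK = next expected in-order byte = 23156 + 314 + 904 + 782 = 25156

25156


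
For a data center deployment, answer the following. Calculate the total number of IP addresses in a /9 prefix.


Given: CIDR prefix /9
Host bits = 32 - 9 = 23
Total addresses = 2^23 = 8388608

8388608


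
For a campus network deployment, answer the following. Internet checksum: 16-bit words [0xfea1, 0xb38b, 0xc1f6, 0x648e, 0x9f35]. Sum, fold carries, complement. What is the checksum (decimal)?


Given words: [0xfea1, 0xb38b, 0xc1f6, 0x648e, 0x9f35]
Step 1: Sum all words
Raw sum = 65185 + 45963 + 49654 + 25742 + 40757 = 227301
Step 2: Fold carry: (30693 + 3) = 30696
One's complement = ~30696 & 0xFFFF = 34839

34839


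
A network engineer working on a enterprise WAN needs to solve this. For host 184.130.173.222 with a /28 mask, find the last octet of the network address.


Given: IP = 184.130.173.222, prefix = /28
Subnet mask = 255.255.255.240
Last octet of IP: 222
Last octet of mask: 240
Network last octet = 222 AND 240 = 208

208


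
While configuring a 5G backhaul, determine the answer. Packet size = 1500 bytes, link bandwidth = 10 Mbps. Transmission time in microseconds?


Given: packet = 1500 bytes, bandwidth = 10 Mbps
Packet in bits = 1500 * 8 = 12000 bits
Bandwidth = 10 * 10^6 = 10000000 bps
Time = 12000 / 10000000 seconds
Time in us = 12000 * 10^6 / 10000000 = 1200

1200


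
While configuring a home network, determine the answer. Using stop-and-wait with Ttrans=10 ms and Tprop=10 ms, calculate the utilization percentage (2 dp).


Given: Ttrans = 10 ms, Tprop = 10 ms
RTT = 2 * Tprop = 2 * 10 = 20 ms
U = Ttrans / (Ttrans + RTT)
U = 10 / (10 + 20)
U = 10 / 30 = 0.333333
U% = 33.33%

33.33


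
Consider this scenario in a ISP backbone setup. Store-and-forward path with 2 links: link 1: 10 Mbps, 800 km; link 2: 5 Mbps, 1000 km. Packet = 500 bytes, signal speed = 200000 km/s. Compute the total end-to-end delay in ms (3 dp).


Packet = 500 bytes = 4000 bits. Store-and-forward: sum (t_trans + t_prop) per link.
Link 1: t_trans = 4000/(10*10^6) s = 0.4000 ms; t_prop = 800/200000 s = 4.0000 ms; subtotal = 4.4000 ms
Link 2: t_trans = 4000/(5*10^6) s = 0.8000 ms; t_prop = 1000/200000 s = 5.0000 ms; subtotal = 5.8000 ms
End-to-end = 4.4000 + 5.8000 = 10.2000 ms -> 10.200 ms (3 dp)

10.200


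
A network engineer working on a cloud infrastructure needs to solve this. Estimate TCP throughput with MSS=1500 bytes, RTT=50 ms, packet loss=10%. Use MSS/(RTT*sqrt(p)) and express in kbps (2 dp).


Given: MSS = 1500 bytes, RTT = 50 ms, loss = 10%
RTT in seconds = 50 / 1000 = 0.05
Loss rate = 10% = 0.1
sqrt(loss) = sqrt(0.1) = 0.316227766017
Throughput (bytes/s) = 1500 / (0.05 * 0.316227766017) = 94868.3298
Throughput (kbps) = 94868.3298 * 8 / 1000 = 758.946638 -> 758.95 kbps (2 dp)

758.95


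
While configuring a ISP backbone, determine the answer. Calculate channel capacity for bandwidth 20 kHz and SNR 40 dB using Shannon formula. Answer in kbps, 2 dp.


Given: B = 20 kHz, SNR = 40 dB
SNR linear = 10^(40/10) = 10000
1 + SNR = 10001
log2(10001) = 13.2878566418
C = 20 * 1000 * 13.2878566418 = 265757.1328 bps
C = 265.757133 kbps -> 265.76 kbps (2 dp)

265.76


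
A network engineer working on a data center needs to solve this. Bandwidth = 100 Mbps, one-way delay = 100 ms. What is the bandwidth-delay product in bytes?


Given: bandwidth = 100 Mbps, delay = 100 ms
BDP in bits = 100 * 10^6 * 100 / 1000
BDP in bits = 10000000
BDP in bytes = 10000000 / 8 = 1250000

1250000


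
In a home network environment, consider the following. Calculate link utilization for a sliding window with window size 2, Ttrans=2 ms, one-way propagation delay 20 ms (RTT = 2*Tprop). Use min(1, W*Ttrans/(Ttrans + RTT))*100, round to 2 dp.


Given: W = 2, Ttrans = 2 ms, RTT = 40 ms (= 2 * Tprop, Tprop = 20 ms)
Cycle time = Ttrans + RTT = 2 + 40 = 42 ms (first packet sent until its ACK returns)
W * Ttrans = 2 * 2 = 4 ms of sending per cycle
W * Ttrans / (Ttrans + RTT) = 4 / 42 = 0.095238
U = min(1, 0.095238) = 0.095238
U% = 9.52%

9.52


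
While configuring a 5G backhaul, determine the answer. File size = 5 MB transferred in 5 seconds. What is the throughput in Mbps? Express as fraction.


Given: file = 5 MB, time = 5 s
File in Mb = 5 * 8 = 40 Mb
Throughput = 40 / 5 Mbps
Throughput = 8 Mbps

8


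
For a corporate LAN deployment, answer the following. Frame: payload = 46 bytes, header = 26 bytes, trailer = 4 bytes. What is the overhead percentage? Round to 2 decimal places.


Given: payload = 46 B, header = 26 B, trailer = 4 B
Overhead bytes = header + trailer = 26 + 4 = 30
Total frame = payload + overhead = 46 + 30 = 76
Overhead % = 30 / 76 * 100 = 39.4737% -> 39.47% (2 dp)

39.47


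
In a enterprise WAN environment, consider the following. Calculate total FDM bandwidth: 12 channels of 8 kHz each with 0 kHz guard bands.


Given: 12 channels, 8 kHz each, guard = 0 kHz
Channel bandwidth = 12 * 8 = 96 kHz
Guard bands = 11 gaps * 0 kHz = 0 kHz
Total = 96 + 0 = 96 kHz

96


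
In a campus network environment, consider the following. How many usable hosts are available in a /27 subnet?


Given: subnet mask /27
Host bits = 32 - 27 = 5
Total addresses = 2^5 = 32
Usable hosts = 32 - 2 (network + broadcast) = 30

30


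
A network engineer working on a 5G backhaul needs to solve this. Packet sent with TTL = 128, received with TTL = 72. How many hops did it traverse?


Given: initial TTL = 128, received TTL = 72
Hops = initial TTL - received TTL
Hops = 128 - 72 = 56

56


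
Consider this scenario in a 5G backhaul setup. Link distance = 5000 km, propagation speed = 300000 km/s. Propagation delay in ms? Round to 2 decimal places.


Given: distance = 5000 km, speed = 300000 km/s
Delay = distance / speed = 5000 / 300000 seconds
Delay in ms = 5000 * 1000 / 300000
Delay = 16.6667 ms
Rounded to 2 dp = 16.67 ms

16.67


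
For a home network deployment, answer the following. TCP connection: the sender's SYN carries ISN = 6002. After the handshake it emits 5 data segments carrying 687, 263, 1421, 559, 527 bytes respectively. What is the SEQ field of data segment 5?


The SYN occupies sequence number ISN = 6002, so the first data byte is ISN + 1 = 6003.
SEQ of data segment i = (ISN + 1) + sum of payload sizes of segments 1..i-1.
Segment 1: SEQ = 6003, payload = 687 bytes
Segment 2: SEQ = 6690, payload = 263 bytes
Segment 3: SEQ = 6953, payload = 1421 bytes
Segment 4: SEQ = 8374, payload = 559 bytes
Segment 5: SEQ = 8933, payload = 527 bytes
SEQ of segment 5 = 6003 + 687 + 263 + 1421 + 559 = 8933

8933


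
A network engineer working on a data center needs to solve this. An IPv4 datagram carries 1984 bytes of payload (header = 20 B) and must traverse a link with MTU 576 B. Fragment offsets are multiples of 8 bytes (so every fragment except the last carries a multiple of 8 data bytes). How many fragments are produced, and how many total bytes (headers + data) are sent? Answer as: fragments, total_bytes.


Max data per non-final fragment = floor((MTU - header)/8)*8 = floor((576 - 20)/8)*8 = floor(556/8)*8 = 552 B
Final fragment needs no 8-byte alignment: it can carry up to MTU - header = 556 B
Non-final fragments needed = ceil((payload - 556) / 552) = ceil(1428/552) = ceil(2.5870) = 3
Number of fragments = 3 + 1 = 4
Fragment sizes (data): 3 * 552 B + 328 B (last, 328 <= 556 OK)
Total bytes sent = payload + n_frags * header = 1984 + 4*20 = 1984 + 80 = 2064 B

4, 2064


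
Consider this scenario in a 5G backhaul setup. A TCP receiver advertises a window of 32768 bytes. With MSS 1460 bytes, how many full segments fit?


Given: RWND = 32768 bytes, MSS = 1460 bytes
Full segments = floor(RWND / MSS)
Full segments = floor(32768 / 1460)
Full segments = floor(22.4438) = 22

22


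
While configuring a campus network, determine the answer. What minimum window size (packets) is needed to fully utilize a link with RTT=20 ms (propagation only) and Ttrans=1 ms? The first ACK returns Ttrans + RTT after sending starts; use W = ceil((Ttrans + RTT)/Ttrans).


Given: Ttrans = 1 ms, RTT = 20 ms (= 2 * Tprop, Tprop = 10 ms)
Time until first ACK returns = Ttrans + RTT = 1 + 20 = 21 ms
Need W * Ttrans >= Ttrans + RTT  ->  W >= (Ttrans + RTT) / Ttrans
(Ttrans + RTT) / Ttrans = 21 / 1 = 21
W_min = ceil(21) = 21

21


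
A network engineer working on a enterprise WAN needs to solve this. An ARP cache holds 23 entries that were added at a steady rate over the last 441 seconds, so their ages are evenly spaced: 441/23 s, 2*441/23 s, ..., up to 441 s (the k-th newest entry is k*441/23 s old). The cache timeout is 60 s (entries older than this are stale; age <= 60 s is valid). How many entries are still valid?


Ages are k * 441/23 s for k = 1..23 (spacing = 19.1739 s).
Entry k is valid iff k * 441/23 <= 60 iff k <= 23 * 60 / 441 = 3.1293
n_valid = floor(3.1293) = 3
(n_stale = 23 - 3 = 20)

3


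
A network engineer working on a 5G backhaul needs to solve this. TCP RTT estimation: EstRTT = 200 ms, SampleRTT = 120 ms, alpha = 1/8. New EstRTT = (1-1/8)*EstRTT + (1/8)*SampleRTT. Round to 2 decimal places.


Given: EstRTT = 200 ms, SampleRTT = 120 ms, alpha = 1/8
New EstRTT = (1 - alpha) * EstRTT + alpha * SampleRTT
(7/8) * 200 = 175
(1/8) * 120 = 15
New EstRTT = 175 + 15 = 190 ms -> 190.00 ms (2 dp)

190.00


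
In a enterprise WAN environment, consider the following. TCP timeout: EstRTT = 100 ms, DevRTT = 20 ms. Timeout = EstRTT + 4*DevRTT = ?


Given: EstRTT = 100 ms, DevRTT = 20 ms
Timeout = EstRTT + 4 * DevRTT
4 * DevRTT = 4 * 20 = 80
Timeout = 100 + 80 = 180 ms

180


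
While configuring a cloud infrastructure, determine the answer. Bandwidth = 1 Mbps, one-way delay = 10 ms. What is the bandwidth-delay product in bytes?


Given: bandwidth = 1 Mbps, delay = 10 ms
BDP in bits = 1 * 10^6 * 10 / 1000
BDP in bits = 10000
BDP in bytes = 10000 / 8 = 1250

1250
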